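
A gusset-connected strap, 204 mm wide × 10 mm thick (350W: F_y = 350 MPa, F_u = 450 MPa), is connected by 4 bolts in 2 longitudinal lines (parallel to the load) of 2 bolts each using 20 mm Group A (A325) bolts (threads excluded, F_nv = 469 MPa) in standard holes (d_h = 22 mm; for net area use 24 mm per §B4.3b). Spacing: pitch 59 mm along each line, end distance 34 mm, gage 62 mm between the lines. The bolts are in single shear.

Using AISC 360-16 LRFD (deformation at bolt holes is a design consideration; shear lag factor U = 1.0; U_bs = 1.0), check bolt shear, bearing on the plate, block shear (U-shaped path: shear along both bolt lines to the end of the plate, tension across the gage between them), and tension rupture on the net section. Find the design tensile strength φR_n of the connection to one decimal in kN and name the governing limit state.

359.1 kN (block shear governs)

Bolt shear: A_b = π(20)²/4 = 314.16 mm². φR_n = 0.75 × 469 × 314.16 × 4 × 1 = 442.0 kN.
Bearing (10 mm plate, F_u = 450 MPa): end bolts L_c = 34 − 22/2 = 23, R_n = min(1.2×23×10×450, 2.4×20×10×450) = 124.2 kN/bolt; interior L_c = 59 − 22 = 37, R_n = 199.8 kN/bolt. φR_n = 0.75 × (2×124.2 + 2×199.8) = 486.0 kN.
Block shear: shear path 2×[34+1×59] = 2×93 mm, A_gv = 1860, A_nv = 2×(93 − 1.5×24)×10 = 1140 mm²; tension across gage: (62 − 1×24)×10 = 380 mm². R_n = min(0.6×450×1140, 0.6×350×1860) + 1.0×450×380 = min(307.8, 390.6) + 171 = 478.8 kN. φR_n = 0.75 × 478.8 = 359.1 kN.
Tension rupture (net): A_n = (204 − 2×24)×10 = 1560 mm² (U = 1.0, A_e = A_n). φR_n = 0.75 × 450 × 1560 = 526.5 kN.
Governing: min(442.0, 486.0, 359.1, 526.5) = 359.1 kN → block shear.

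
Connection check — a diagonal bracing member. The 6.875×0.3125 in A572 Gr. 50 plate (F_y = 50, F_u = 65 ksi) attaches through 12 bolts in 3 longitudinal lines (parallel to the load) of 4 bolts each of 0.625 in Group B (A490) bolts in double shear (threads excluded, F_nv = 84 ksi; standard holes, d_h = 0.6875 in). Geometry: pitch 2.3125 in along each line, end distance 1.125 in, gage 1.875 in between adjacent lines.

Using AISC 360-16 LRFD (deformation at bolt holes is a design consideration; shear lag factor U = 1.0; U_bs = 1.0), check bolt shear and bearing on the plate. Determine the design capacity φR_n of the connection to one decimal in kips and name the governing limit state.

Bolt shear: A_b = π(0.625)²/4 = 0.3068 in². φR_n = 0.75 × 84 × 0.3068 × 12 × 2 = 463.9 kips.
Bearing (0.3125 in plate, F_u = 65 ksi): end bolts L_c = 1.125 − 0.6875/2 = 0.78125, R_n = min(1.2×0.78125×0.3125×65, 2.4×0.625×0.3125×65) = 19.043 kips/bolt; interior L_c = 2.3125 − 0.6875 = 1.625, R_n = 30.469 kips/bolt. φR_n = 0.75 × (3×19.043 + 9×30.469) = 248.5 kips.
Governing: min(463.9, 248.5) = 248.5 kips → bearing.

248.5 kips (bearing governs)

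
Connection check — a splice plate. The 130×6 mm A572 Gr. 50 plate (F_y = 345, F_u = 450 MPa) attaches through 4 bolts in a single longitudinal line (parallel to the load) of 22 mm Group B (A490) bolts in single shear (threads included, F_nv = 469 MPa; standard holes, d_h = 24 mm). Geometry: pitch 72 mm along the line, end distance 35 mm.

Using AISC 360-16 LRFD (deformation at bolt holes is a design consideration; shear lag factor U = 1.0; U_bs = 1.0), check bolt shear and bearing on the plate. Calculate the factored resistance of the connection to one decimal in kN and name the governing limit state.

Bolt shear: A_b = π(22)²/4 = 380.13 mm². φR_n = 0.75 × 469 × 380.13 × 4 × 1 = 534.8 kN.
Bearing (6 mm plate, F_u = 450 MPa): end bolts L_c = 35 − 24/2 = 23, R_n = min(1.2×23×6×450, 2.4×22×6×450) = 74.52 kN/bolt; interior L_c = 72 − 24 = 48, R_n = 142.56 kN/bolt. φR_n = 0.75 × (1×74.52 + 3×142.56) = 376.7 kN.
Governing: min(534.8, 376.7) = 376.7 kN → bearing.

376.7 kN (bearing governs)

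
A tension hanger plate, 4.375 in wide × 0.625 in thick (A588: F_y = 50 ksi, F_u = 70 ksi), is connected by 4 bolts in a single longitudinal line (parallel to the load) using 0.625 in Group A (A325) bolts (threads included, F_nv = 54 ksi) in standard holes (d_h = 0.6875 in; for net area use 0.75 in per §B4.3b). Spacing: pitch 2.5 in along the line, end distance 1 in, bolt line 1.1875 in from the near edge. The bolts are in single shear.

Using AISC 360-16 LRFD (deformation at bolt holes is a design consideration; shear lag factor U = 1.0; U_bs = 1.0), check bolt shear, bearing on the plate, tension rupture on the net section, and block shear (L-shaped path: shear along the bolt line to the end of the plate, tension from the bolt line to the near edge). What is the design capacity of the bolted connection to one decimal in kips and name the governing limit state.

49.7 kips (bolt shear governs)

Bolt shear: A_b = π(0.625)²/4 = 0.3068 in². φR_n = 0.75 × 54 × 0.3068 × 4 × 1 = 49.7 kips.
Bearing (0.625 in plate, F_u = 70 ksi): end bolts L_c = 1 − 0.6875/2 = 0.65625, R_n = min(1.2×0.65625×0.625×70, 2.4×0.625×0.625×70) = 34.453 kips/bolt; interior L_c = 2.5 − 0.6875 = 1.8125, R_n = 65.625 kips/bolt. φR_n = 0.75 × (1×34.453 + 3×65.625) = 173.5 kips.
Tension rupture (net): A_n = (4.375 − 1×0.75)×0.625 = 2.2656 in² (U = 1.0, A_e = A_n). φR_n = 0.75 × 70 × 2.2656 = 118.9 kips.
Block shear: shear path 1×[1+3×2.5] = 1×8.5 in, A_gv = 5.3125, A_nv = 1×(8.5 − 3.5×0.75)×0.625 = 3.6719 in²; tension to near edge: (1.1875 − 0.5×0.75)×0.625 = 0.50781 in². R_n = min(0.6×70×3.6719, 0.6×50×5.3125) + 1.0×70×0.50781 = min(154.22, 159.38) + 35.547 = 189.77 kips. φR_n = 0.75 × 189.77 = 142.3 kips.
Governing: min(49.7, 173.5, 118.9, 142.3) = 49.7 kips → bolt shear.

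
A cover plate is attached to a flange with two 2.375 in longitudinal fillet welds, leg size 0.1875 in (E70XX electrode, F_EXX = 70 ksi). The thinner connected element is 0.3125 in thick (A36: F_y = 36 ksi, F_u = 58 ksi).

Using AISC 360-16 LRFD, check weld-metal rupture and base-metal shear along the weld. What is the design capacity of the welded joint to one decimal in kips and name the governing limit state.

19.8 kips (weld metal governs)

Weld metal: throat = 0.707×0.1875 = 0.13256 in, L = 2×2.375 = 4.75 in. φR_n = 0.75 × 0.6 × 70 × 0.13256 × 4.75 = 19.8 kips.
Base metal shear (0.3125 in plate): yield φR_n = 1.0×0.6×36×0.3125×4.75 = 32.1 kips; rupture φR_n = 0.75×0.6×58×0.3125×4.75 = 38.7 kips; take 32.1 kips (yield).
Governing: min(19.8, 32.1) = 19.8 kips → weld metal.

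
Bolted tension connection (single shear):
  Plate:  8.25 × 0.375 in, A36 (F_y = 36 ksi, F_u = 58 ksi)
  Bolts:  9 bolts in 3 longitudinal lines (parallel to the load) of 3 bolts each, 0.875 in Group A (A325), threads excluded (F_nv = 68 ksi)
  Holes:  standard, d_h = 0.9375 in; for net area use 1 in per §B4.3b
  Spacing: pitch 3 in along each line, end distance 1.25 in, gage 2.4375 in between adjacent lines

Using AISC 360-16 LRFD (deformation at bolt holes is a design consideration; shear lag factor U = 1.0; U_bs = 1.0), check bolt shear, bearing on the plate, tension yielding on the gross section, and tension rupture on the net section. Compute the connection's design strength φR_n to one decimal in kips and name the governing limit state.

85.6 kips (net-section rupture governs)

Bolt shear: A_b = π(0.875)²/4 = 0.60132 in². φR_n = 0.75 × 68 × 0.60132 × 9 × 1 = 276.0 kips.
Bearing (0.375 in plate, F_u = 58 ksi): end bolts L_c = 1.25 − 0.9375/2 = 0.78125, R_n = min(1.2×0.78125×0.375×58, 2.4×0.875×0.375×58) = 20.391 kips/bolt; interior L_c = 3 − 0.9375 = 2.0625, R_n = 45.675 kips/bolt. φR_n = 0.75 × (3×20.391 + 6×45.675) = 251.4 kips.
Tension yield (gross): A_g = 8.25×0.375 = 3.0938 in². φR_n = 0.90 × 36 × 3.0938 = 100.2 kips.
Tension rupture (net): A_n = (8.25 − 3×1)×0.375 = 1.9688 in² (U = 1.0, A_e = A_n). φR_n = 0.75 × 58 × 1.9688 = 85.6 kips.
Governing: min(276.0, 251.4, 100.2, 85.6) = 85.6 kips → net-section rupture.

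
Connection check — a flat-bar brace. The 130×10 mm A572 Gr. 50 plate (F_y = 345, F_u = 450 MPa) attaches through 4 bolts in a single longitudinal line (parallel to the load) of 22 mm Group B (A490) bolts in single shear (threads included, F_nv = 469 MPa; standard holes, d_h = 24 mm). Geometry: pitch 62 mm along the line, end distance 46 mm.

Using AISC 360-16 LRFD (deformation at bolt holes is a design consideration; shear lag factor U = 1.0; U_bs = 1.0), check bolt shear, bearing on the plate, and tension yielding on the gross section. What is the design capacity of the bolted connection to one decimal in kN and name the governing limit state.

Bolt shear: A_b = π(22)²/4 = 380.13 mm². φR_n = 0.75 × 469 × 380.13 × 4 × 1 = 534.8 kN.
Bearing (10 mm plate, F_u = 450 MPa): end bolts L_c = 46 − 24/2 = 34, R_n = min(1.2×34×10×450, 2.4×22×10×450) = 183.6 kN/bolt; interior L_c = 62 − 24 = 38, R_n = 205.2 kN/bolt. φR_n = 0.75 × (1×183.6 + 3×205.2) = 599.4 kN.
Tension yield (gross): A_g = 130×10 = 1300 mm². φR_n = 0.90 × 345 × 1300 = 403.7 kN.
Governing: min(534.8, 599.4, 403.7) = 403.7 kN → gross-section yield.

403.7 kN (gross-section yield governs)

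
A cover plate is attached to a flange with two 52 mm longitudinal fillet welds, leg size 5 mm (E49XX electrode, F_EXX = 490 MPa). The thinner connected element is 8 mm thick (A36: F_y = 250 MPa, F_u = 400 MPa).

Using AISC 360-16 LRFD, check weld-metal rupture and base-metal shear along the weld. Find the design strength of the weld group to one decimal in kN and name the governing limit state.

Weld metal: throat = 0.707×5 = 3.535 mm, L = 2×52 = 104 mm. φR_n = 0.75 × 0.6 × 490 × 3.535 × 104 = 81.1 kN.
Base metal shear (8 mm plate): yield φR_n = 1.0×0.6×250×8×104 = 124.8 kN; rupture φR_n = 0.75×0.6×400×8×104 = 149.8 kN; take 124.8 kN (yield).
Governing: min(81.1, 124.8) = 81.1 kN → weld metal.

81.1 kN (weld metal governs)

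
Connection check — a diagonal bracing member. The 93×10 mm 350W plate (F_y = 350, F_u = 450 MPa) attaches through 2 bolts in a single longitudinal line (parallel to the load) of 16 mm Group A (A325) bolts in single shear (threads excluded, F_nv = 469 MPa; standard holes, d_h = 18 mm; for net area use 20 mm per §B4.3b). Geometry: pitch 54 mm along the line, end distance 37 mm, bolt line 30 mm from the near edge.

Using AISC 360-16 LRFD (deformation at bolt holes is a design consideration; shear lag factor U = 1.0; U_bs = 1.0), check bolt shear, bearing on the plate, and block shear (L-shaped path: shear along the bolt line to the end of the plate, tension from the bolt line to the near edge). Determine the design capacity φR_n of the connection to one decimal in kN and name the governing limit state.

141.4 kN (bolt shear governs)

Bolt shear: A_b = π(16)²/4 = 201.06 mm². φR_n = 0.75 × 469 × 201.06 × 2 × 1 = 141.4 kN.
Bearing (10 mm plate, F_u = 450 MPa): end bolts L_c = 37 − 18/2 = 28, R_n = min(1.2×28×10×450, 2.4×16×10×450) = 151.2 kN/bolt; interior L_c = 54 − 18 = 36, R_n = 172.8 kN/bolt. φR_n = 0.75 × (1×151.2 + 1×172.8) = 243.0 kN.
Block shear: shear path 1×[37+1×54] = 1×91 mm, A_gv = 910, A_nv = 1×(91 − 1.5×20)×10 = 610 mm²; tension to near edge: (30 − 0.5×20)×10 = 200 mm². R_n = min(0.6×450×610, 0.6×350×910) + 1.0×450×200 = min(164.7, 191.1) + 90 = 254.7 kN. φR_n = 0.75 × 254.7 = 191.0 kN.
Governing: min(141.4, 243.0, 191.0) = 141.4 kN → bolt shear.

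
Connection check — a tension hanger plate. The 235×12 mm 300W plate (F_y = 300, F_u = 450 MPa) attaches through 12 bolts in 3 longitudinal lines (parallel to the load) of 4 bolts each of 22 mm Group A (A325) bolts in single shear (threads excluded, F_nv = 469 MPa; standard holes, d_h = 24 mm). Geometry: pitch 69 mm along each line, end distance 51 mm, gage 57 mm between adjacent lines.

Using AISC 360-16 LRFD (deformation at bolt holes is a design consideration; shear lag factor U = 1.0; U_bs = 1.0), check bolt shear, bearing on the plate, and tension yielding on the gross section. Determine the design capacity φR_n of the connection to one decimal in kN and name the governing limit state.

Bolt shear: A_b = π(22)²/4 = 380.13 mm². φR_n = 0.75 × 469 × 380.13 × 12 × 1 = 1604.5 kN.
Bearing (12 mm plate, F_u = 450 MPa): end bolts L_c = 51 − 24/2 = 39, R_n = min(1.2×39×12×450, 2.4×22×12×450) = 252.72 kN/bolt; interior L_c = 69 − 24 = 45, R_n = 285.12 kN/bolt. φR_n = 0.75 × (3×252.72 + 9×285.12) = 2493.2 kN.
Tension yield (gross): A_g = 235×12 = 2820 mm². φR_n = 0.90 × 300 × 2820 = 761.4 kN.
Governing: min(1604.5, 2493.2, 761.4) = 761.4 kN → gross-section yield.

761.4 kN (gross-section yield governs)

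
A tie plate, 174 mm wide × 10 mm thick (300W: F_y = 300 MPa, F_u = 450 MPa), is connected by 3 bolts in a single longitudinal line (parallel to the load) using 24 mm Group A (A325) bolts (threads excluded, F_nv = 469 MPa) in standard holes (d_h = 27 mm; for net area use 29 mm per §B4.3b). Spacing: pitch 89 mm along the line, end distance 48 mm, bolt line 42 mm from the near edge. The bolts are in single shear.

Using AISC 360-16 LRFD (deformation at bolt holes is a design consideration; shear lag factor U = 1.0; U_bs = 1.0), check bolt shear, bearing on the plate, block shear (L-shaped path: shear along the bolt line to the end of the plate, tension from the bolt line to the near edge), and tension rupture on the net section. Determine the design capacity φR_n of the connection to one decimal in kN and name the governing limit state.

397.9 kN (block shear governs)

Bolt shear: A_b = π(24)²/4 = 452.39 mm². φR_n = 0.75 × 469 × 452.39 × 3 × 1 = 477.4 kN.
Bearing (10 mm plate, F_u = 450 MPa): end bolts L_c = 48 − 27/2 = 34.5, R_n = min(1.2×34.5×10×450, 2.4×24×10×450) = 186.3 kN/bolt; interior L_c = 89 − 27 = 62, R_n = 259.2 kN/bolt. φR_n = 0.75 × (1×186.3 + 2×259.2) = 528.5 kN.
Block shear: shear path 1×[48+2×89] = 1×226 mm, A_gv = 2260, A_nv = 1×(226 − 2.5×29)×10 = 1535 mm²; tension to near edge: (42 − 0.5×29)×10 = 275 mm². R_n = min(0.6×450×1535, 0.6×300×2260) + 1.0×450×275 = min(414.45, 406.8) + 123.75 = 530.55 kN. φR_n = 0.75 × 530.55 = 397.9 kN.
Tension rupture (net): A_n = (174 − 1×29)×10 = 1450 mm² (U = 1.0, A_e = A_n). φR_n = 0.75 × 450 × 1450 = 489.4 kN.
Governing: min(477.4, 528.5, 397.9, 489.4) = 397.9 kN → block shear.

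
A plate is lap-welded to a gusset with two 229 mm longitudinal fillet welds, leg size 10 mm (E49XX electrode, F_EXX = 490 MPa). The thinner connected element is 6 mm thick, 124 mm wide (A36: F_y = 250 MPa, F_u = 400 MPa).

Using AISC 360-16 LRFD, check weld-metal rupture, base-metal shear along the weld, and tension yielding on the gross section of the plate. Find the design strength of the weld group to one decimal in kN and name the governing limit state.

Weld metal: throat = 0.707×10 = 7.07 mm, L = 2×229 = 458 mm. φR_n = 0.75 × 0.6 × 490 × 7.07 × 458 = 714.0 kN.
Base metal shear (6 mm plate): yield φR_n = 1.0×0.6×250×6×458 = 412.2 kN; rupture φR_n = 0.75×0.6×400×6×458 = 494.6 kN; take 412.2 kN (yield).
Tension yield (gross): A_g = 124×6 = 744 mm². φR_n = 0.90 × 250 × 744 = 167.4 kN.
Governing: min(714.0, 412.2, 167.4) = 167.4 kN → gross-section yield.

167.4 kN (gross-section yield governs)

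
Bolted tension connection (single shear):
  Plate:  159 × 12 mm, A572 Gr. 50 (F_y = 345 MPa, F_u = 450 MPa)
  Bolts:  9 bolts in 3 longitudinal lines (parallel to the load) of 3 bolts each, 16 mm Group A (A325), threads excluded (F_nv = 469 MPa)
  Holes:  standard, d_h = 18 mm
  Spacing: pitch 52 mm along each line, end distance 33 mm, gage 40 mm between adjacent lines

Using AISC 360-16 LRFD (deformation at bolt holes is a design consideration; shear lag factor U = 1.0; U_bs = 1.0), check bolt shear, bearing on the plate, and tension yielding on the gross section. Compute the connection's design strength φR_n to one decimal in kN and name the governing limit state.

592.4 kN (gross-section yield governs)

Bolt shear: A_b = π(16)²/4 = 201.06 mm². φR_n = 0.75 × 469 × 201.06 × 9 × 1 = 636.5 kN.
Bearing (12 mm plate, F_u = 450 MPa): end bolts L_c = 33 − 18/2 = 24, R_n = min(1.2×24×12×450, 2.4×16×12×450) = 155.52 kN/bolt; interior L_c = 52 − 18 = 34, R_n = 207.36 kN/bolt. φR_n = 0.75 × (3×155.52 + 6×207.36) = 1283.0 kN.
Tension yield (gross): A_g = 159×12 = 1908 mm². φR_n = 0.90 × 345 × 1908 = 592.4 kN.
Governing: min(636.5, 1283.0, 592.4) = 592.4 kN → gross-section yield.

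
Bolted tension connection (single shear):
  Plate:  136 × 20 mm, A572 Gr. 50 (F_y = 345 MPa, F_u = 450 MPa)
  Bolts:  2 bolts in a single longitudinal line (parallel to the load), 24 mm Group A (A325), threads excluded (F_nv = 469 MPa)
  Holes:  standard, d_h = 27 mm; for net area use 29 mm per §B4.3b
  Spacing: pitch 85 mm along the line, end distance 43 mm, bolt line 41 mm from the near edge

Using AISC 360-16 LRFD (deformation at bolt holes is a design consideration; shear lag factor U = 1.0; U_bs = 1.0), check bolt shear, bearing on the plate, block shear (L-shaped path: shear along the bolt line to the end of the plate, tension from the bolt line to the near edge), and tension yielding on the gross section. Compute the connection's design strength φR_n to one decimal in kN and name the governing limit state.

318.3 kN (bolt shear governs)

Bolt shear: A_b = π(24)²/4 = 452.39 mm². φR_n = 0.75 × 469 × 452.39 × 2 × 1 = 318.3 kN.
Bearing (20 mm plate, F_u = 450 MPa): end bolts L_c = 43 − 27/2 = 29.5, R_n = min(1.2×29.5×20×450, 2.4×24×20×450) = 318.6 kN/bolt; interior L_c = 85 − 27 = 58, R_n = 518.4 kN/bolt. φR_n = 0.75 × (1×318.6 + 1×518.4) = 627.8 kN.
Block shear: shear path 1×[43+1×85] = 1×128 mm, A_gv = 2560, A_nv = 1×(128 − 1.5×29)×20 = 1690 mm²; tension to near edge: (41 − 0.5×29)×20 = 530 mm². R_n = min(0.6×450×1690, 0.6×345×2560) + 1.0×450×530 = min(456.3, 529.92) + 238.5 = 694.8 kN. φR_n = 0.75 × 694.8 = 521.1 kN.
Tension yield (gross): A_g = 136×20 = 2720 mm². φR_n = 0.90 × 345 × 2720 = 844.6 kN.
Governing: min(318.3, 627.8, 521.1, 844.6) = 318.3 kN → bolt shear.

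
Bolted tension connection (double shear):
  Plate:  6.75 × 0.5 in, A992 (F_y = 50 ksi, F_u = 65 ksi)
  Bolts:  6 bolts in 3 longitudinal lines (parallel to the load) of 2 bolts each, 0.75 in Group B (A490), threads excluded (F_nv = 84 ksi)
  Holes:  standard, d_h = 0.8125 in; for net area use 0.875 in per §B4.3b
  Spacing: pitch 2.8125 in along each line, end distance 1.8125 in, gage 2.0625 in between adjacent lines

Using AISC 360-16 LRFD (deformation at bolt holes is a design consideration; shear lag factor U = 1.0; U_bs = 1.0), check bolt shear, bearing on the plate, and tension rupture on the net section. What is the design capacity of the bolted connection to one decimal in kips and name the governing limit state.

Bolt shear: A_b = π(0.75)²/4 = 0.44179 in². φR_n = 0.75 × 84 × 0.44179 × 6 × 2 = 334.0 kips.
Bearing (0.5 in plate, F_u = 65 ksi): end bolts L_c = 1.8125 − 0.8125/2 = 1.40625, R_n = min(1.2×1.40625×0.5×65, 2.4×0.75×0.5×65) = 54.844 kips/bolt; interior L_c = 2.8125 − 0.8125 = 2, R_n = 58.5 kips/bolt. φR_n = 0.75 × (3×54.844 + 3×58.5) = 255.0 kips.
Tension rupture (net): A_n = (6.75 − 3×0.875)×0.5 = 2.0625 in² (U = 1.0, A_e = A_n). φR_n = 0.75 × 65 × 2.0625 = 100.5 kips.
Governing: min(334.0, 255.0, 100.5) = 100.5 kips → net-section rupture.

100.5 kips (net-section rupture governs)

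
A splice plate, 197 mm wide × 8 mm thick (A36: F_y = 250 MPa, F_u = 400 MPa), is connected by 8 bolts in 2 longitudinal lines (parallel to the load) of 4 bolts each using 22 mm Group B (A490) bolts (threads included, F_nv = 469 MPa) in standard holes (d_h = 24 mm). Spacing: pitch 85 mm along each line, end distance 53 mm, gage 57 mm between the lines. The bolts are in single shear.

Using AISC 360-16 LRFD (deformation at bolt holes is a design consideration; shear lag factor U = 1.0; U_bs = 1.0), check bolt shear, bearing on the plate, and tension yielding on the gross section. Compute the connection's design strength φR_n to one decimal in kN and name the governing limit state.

Bolt shear: A_b = π(22)²/4 = 380.13 mm². φR_n = 0.75 × 469 × 380.13 × 8 × 1 = 1069.7 kN.
Bearing (8 mm plate, F_u = 400 MPa): end bolts L_c = 53 − 24/2 = 41, R_n = min(1.2×41×8×400, 2.4×22×8×400) = 157.44 kN/bolt; interior L_c = 85 − 24 = 61, R_n = 168.96 kN/bolt. φR_n = 0.75 × (2×157.44 + 6×168.96) = 996.5 kN.
Tension yield (gross): A_g = 197×8 = 1576 mm². φR_n = 0.90 × 250 × 1576 = 354.6 kN.
Governing: min(1069.7, 996.5, 354.6) = 354.6 kN → gross-section yield.

354.6 kN (gross-section yield governs)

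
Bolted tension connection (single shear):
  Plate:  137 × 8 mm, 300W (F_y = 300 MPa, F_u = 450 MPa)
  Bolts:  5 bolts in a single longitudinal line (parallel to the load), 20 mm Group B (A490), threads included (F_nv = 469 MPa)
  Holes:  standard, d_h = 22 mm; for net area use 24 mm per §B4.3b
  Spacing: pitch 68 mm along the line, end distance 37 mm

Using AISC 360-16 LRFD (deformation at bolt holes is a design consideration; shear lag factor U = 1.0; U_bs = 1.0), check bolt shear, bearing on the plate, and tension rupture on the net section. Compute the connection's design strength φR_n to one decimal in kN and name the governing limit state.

305.1 kN (net-section rupture governs)

Bolt shear: A_b = π(20)²/4 = 314.16 mm². φR_n = 0.75 × 469 × 314.16 × 5 × 1 = 552.5 kN.
Bearing (8 mm plate, F_u = 450 MPa): end bolts L_c = 37 − 22/2 = 26, R_n = min(1.2×26×8×450, 2.4×20×8×450) = 112.32 kN/bolt; interior L_c = 68 − 22 = 46, R_n = 172.8 kN/bolt. φR_n = 0.75 × (1×112.32 + 4×172.8) = 602.6 kN.
Tension rupture (net): A_n = (137 − 1×24)×8 = 904 mm² (U = 1.0, A_e = A_n). φR_n = 0.75 × 450 × 904 = 305.1 kN.
Governing: min(552.5, 602.6, 305.1) = 305.1 kN → net-section rupture.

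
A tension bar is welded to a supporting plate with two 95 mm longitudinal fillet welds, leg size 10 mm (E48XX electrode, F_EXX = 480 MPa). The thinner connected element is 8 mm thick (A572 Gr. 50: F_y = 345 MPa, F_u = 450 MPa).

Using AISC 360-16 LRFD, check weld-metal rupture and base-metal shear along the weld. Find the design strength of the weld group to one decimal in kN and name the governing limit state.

290.2 kN (weld metal governs)

Weld metal: throat = 0.707×10 = 7.07 mm, L = 2×95 = 190 mm. φR_n = 0.75 × 0.6 × 480 × 7.07 × 190 = 290.2 kN.
Base metal shear (8 mm plate): yield φR_n = 1.0×0.6×345×8×190 = 314.6 kN; rupture φR_n = 0.75×0.6×450×8×190 = 307.8 kN; take 307.8 kN (rupture).
Governing: min(290.2, 307.8) = 290.2 kN → weld metal.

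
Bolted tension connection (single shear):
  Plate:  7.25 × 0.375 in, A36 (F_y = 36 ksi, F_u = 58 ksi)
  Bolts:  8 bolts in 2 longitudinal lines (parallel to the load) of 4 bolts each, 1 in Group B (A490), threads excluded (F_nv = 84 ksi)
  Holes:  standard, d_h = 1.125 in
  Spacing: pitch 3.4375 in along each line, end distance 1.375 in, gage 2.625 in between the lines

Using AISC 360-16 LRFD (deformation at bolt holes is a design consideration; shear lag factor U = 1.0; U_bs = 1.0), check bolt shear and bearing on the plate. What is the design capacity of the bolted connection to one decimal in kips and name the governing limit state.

266.7 kips (bearing governs)

Bolt shear: A_b = π(1)²/4 = 0.7854 in². φR_n = 0.75 × 84 × 0.7854 × 8 × 1 = 395.8 kips.
Bearing (0.375 in plate, F_u = 58 ksi): end bolts L_c = 1.375 − 1.125/2 = 0.8125, R_n = min(1.2×0.8125×0.375×58, 2.4×1×0.375×58) = 21.206 kips/bolt; interior L_c = 3.4375 − 1.125 = 2.3125, R_n = 52.2 kips/bolt. φR_n = 0.75 × (2×21.206 + 6×52.2) = 266.7 kips.
Governing: min(395.8, 266.7) = 266.7 kips → bearing.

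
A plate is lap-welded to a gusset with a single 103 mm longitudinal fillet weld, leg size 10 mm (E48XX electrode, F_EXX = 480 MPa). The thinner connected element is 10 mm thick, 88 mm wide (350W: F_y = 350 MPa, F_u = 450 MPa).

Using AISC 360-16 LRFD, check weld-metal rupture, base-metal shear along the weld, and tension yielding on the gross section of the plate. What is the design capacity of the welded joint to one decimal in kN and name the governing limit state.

Weld metal: throat = 0.707×10 = 7.07 mm, L = 103 mm. φR_n = 0.75 × 0.6 × 480 × 7.07 × 103 = 157.3 kN.
Base metal shear (10 mm plate): yield φR_n = 1.0×0.6×350×10×103 = 216.3 kN; rupture φR_n = 0.75×0.6×450×10×103 = 208.6 kN; take 208.6 kN (rupture).
Tension yield (gross): A_g = 88×10 = 880 mm². φR_n = 0.90 × 350 × 880 = 277.2 kN.
Governing: min(157.3, 208.6, 277.2) = 157.3 kN → weld metal.

157.3 kN (weld metal governs)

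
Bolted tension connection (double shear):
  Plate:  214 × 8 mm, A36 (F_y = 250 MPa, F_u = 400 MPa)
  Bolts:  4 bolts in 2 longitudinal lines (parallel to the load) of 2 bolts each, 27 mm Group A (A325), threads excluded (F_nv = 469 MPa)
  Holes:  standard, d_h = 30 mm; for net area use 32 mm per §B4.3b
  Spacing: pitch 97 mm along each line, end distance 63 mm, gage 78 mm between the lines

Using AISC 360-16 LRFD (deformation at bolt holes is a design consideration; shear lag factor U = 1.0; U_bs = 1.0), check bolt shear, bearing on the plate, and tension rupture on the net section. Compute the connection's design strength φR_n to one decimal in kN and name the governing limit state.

Bolt shear: A_b = π(27)²/4 = 572.56 mm². φR_n = 0.75 × 469 × 572.56 × 4 × 2 = 1611.2 kN.
Bearing (8 mm plate, F_u = 400 MPa): end bolts L_c = 63 − 30/2 = 48, R_n = min(1.2×48×8×400, 2.4×27×8×400) = 184.32 kN/bolt; interior L_c = 97 − 30 = 67, R_n = 207.36 kN/bolt. φR_n = 0.75 × (2×184.32 + 2×207.36) = 587.5 kN.
Tension rupture (net): A_n = (214 − 2×32)×8 = 1200 mm² (U = 1.0, A_e = A_n). φR_n = 0.75 × 400 × 1200 = 360.0 kN.
Governing: min(1611.2, 587.5, 360.0) = 360.0 kN → net-section rupture.

360.0 kN (net-section rupture governs)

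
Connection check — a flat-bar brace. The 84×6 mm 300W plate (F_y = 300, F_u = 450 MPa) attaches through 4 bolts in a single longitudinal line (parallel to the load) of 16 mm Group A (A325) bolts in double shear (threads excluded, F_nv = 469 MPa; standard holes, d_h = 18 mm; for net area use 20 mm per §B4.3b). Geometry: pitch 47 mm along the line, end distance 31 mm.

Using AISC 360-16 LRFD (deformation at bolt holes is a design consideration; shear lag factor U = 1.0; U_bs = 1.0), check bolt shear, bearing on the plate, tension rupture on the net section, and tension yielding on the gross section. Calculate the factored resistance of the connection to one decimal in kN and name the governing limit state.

129.6 kN (net-section rupture governs)

Bolt shear: A_b = π(16)²/4 = 201.06 mm². φR_n = 0.75 × 469 × 201.06 × 4 × 2 = 565.8 kN.
Bearing (6 mm plate, F_u = 450 MPa): end bolts L_c = 31 − 18/2 = 22, R_n = min(1.2×22×6×450, 2.4×16×6×450) = 71.28 kN/bolt; interior L_c = 47 − 18 = 29, R_n = 93.96 kN/bolt. φR_n = 0.75 × (1×71.28 + 3×93.96) = 264.9 kN.
Tension rupture (net): A_n = (84 − 1×20)×6 = 384 mm² (U = 1.0, A_e = A_n). φR_n = 0.75 × 450 × 384 = 129.6 kN.
Tension yield (gross): A_g = 84×6 = 504 mm². φR_n = 0.90 × 300 × 504 = 136.1 kN.
Governing: min(565.8, 264.9, 129.6, 136.1) = 129.6 kN → net-section rupture.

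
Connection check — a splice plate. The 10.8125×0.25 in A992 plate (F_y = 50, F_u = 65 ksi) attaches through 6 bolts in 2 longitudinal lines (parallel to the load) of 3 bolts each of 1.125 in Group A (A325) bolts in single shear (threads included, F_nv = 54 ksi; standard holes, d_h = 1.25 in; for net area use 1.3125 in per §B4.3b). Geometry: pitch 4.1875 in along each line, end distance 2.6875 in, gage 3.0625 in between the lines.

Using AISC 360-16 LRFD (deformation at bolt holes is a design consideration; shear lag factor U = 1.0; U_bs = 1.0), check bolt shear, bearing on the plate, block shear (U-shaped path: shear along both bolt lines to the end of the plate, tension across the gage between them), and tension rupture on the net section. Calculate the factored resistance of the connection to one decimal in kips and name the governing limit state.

Bolt shear: A_b = π(1.125)²/4 = 0.99402 in². φR_n = 0.75 × 54 × 0.99402 × 6 × 1 = 241.5 kips.
Bearing (0.25 in plate, F_u = 65 ksi): end bolts L_c = 2.6875 − 1.25/2 = 2.0625, R_n = min(1.2×2.0625×0.25×65, 2.4×1.125×0.25×65) = 40.219 kips/bolt; interior L_c = 4.1875 − 1.25 = 2.9375, R_n = 43.875 kips/bolt. φR_n = 0.75 × (2×40.219 + 4×43.875) = 192.0 kips.
Block shear: shear path 2×[2.6875+2×4.1875] = 2×11.0625 in, A_gv = 5.5313, A_nv = 2×(11.0625 − 2.5×1.3125)×0.25 = 3.8906 in²; tension across gage: (3.0625 − 1×1.3125)×0.25 = 0.4375 in². R_n = min(0.6×65×3.8906, 0.6×50×5.5313) + 1.0×65×0.4375 = min(151.73, 165.94) + 28.438 = 180.17 kips. φR_n = 0.75 × 180.17 = 135.1 kips.
Tension rupture (net): A_n = (10.8125 − 2×1.3125)×0.25 = 2.0469 in² (U = 1.0, A_e = A_n). φR_n = 0.75 × 65 × 2.0469 = 99.8 kips.
Governing: min(241.5, 192.0, 135.1, 99.8) = 99.8 kips → net-section rupture.

99.8 kips (net-section rupture governs)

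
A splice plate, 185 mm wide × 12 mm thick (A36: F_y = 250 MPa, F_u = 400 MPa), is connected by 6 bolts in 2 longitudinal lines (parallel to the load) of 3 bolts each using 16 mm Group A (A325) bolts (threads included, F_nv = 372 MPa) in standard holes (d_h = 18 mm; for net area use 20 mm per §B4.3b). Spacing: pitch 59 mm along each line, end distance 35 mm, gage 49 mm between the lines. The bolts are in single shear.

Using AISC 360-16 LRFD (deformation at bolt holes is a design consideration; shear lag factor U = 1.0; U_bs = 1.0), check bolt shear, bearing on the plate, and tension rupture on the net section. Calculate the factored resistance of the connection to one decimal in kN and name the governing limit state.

336.6 kN (bolt shear governs)

Bolt shear: A_b = π(16)²/4 = 201.06 mm². φR_n = 0.75 × 372 × 201.06 × 6 × 1 = 336.6 kN.
Bearing (12 mm plate, F_u = 400 MPa): end bolts L_c = 35 − 18/2 = 26, R_n = min(1.2×26×12×400, 2.4×16×12×400) = 149.76 kN/bolt; interior L_c = 59 − 18 = 41, R_n = 184.32 kN/bolt. φR_n = 0.75 × (2×149.76 + 4×184.32) = 777.6 kN.
Tension rupture (net): A_n = (185 − 2×20)×12 = 1740 mm² (U = 1.0, A_e = A_n). φR_n = 0.75 × 400 × 1740 = 522.0 kN.
Governing: min(336.6, 777.6, 522.0) = 336.6 kN → bolt shear.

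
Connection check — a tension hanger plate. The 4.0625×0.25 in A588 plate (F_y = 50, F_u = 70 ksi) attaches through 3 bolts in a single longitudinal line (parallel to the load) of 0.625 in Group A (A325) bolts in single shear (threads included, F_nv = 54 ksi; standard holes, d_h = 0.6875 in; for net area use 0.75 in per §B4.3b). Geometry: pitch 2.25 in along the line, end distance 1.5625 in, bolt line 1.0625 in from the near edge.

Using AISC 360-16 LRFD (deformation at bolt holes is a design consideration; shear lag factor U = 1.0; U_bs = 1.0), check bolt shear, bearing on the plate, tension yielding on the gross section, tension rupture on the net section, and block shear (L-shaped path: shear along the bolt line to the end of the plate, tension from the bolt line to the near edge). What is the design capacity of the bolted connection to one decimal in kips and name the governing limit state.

37.3 kips (bolt shear governs)

Bolt shear: A_b = π(0.625)²/4 = 0.3068 in². φR_n = 0.75 × 54 × 0.3068 × 3 × 1 = 37.3 kips.
Bearing (0.25 in plate, F_u = 70 ksi): end bolts L_c = 1.5625 − 0.6875/2 = 1.21875, R_n = min(1.2×1.21875×0.25×70, 2.4×0.625×0.25×70) = 25.594 kips/bolt; interior L_c = 2.25 − 0.6875 = 1.5625, R_n = 26.25 kips/bolt. φR_n = 0.75 × (1×25.594 + 2×26.25) = 58.6 kips.
Tension yield (gross): A_g = 4.0625×0.25 = 1.0156 in². φR_n = 0.90 × 50 × 1.0156 = 45.7 kips.
Tension rupture (net): A_n = (4.0625 − 1×0.75)×0.25 = 0.82813 in² (U = 1.0, A_e = A_n). φR_n = 0.75 × 70 × 0.82813 = 43.5 kips.
Block shear: shear path 1×[1.5625+2×2.25] = 1×6.0625 in, A_gv = 1.5156, A_nv = 1×(6.0625 − 2.5×0.75)×0.25 = 1.0469 in²; tension to near edge: (1.0625 − 0.5×0.75)×0.25 = 0.17188 in². R_n = min(0.6×70×1.0469, 0.6×50×1.5156) + 1.0×70×0.17188 = min(43.97, 45.468) + 12.032 = 56.002 kips. φR_n = 0.75 × 56.002 = 42.0 kips.
Governing: min(37.3, 58.6, 45.7, 43.5, 42.0) = 37.3 kips → bolt shear.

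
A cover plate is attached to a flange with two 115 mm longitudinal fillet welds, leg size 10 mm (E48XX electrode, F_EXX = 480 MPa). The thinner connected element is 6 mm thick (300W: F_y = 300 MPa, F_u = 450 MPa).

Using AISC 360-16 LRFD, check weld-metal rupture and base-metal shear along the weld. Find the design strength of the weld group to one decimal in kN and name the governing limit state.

Weld metal: throat = 0.707×10 = 7.07 mm, L = 2×115 = 230 mm. φR_n = 0.75 × 0.6 × 480 × 7.07 × 230 = 351.2 kN.
Base metal shear (6 mm plate): yield φR_n = 1.0×0.6×300×6×230 = 248.4 kN; rupture φR_n = 0.75×0.6×450×6×230 = 279.5 kN; take 248.4 kN (yield).
Governing: min(351.2, 248.4) = 248.4 kN → base-metal shear.

248.4 kN (base-metal shear governs)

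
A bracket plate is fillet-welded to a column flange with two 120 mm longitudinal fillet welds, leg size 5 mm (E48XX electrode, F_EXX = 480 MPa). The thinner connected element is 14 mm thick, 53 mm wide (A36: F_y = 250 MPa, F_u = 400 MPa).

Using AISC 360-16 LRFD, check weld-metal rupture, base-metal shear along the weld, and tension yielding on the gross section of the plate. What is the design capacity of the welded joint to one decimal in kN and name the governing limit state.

167.0 kN (gross-section yield governs)

Weld metal: throat = 0.707×5 = 3.535 mm, L = 2×120 = 240 mm. φR_n = 0.75 × 0.6 × 480 × 3.535 × 240 = 183.3 kN.
Base metal shear (14 mm plate): yield φR_n = 1.0×0.6×250×14×240 = 504.0 kN; rupture φR_n = 0.75×0.6×400×14×240 = 604.8 kN; take 504.0 kN (yield).
Tension yield (gross): A_g = 53×14 = 742 mm². φR_n = 0.90 × 250 × 742 = 167.0 kN.
Governing: min(183.3, 504.0, 167.0) = 167.0 kN → gross-section yield.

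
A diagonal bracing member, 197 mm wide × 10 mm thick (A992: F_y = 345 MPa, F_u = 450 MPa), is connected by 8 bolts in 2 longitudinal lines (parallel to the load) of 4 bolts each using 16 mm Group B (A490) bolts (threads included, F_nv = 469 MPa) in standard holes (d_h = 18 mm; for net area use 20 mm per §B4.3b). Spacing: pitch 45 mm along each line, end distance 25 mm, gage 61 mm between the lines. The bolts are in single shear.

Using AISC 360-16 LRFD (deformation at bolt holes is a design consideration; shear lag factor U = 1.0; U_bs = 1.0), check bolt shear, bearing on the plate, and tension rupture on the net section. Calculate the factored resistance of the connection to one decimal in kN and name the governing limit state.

Bolt shear: A_b = π(16)²/4 = 201.06 mm². φR_n = 0.75 × 469 × 201.06 × 8 × 1 = 565.8 kN.
Bearing (10 mm plate, F_u = 450 MPa): end bolts L_c = 25 − 18/2 = 16, R_n = min(1.2×16×10×450, 2.4×16×10×450) = 86.4 kN/bolt; interior L_c = 45 − 18 = 27, R_n = 145.8 kN/bolt. φR_n = 0.75 × (2×86.4 + 6×145.8) = 785.7 kN.
Tension rupture (net): A_n = (197 − 2×20)×10 = 1570 mm² (U = 1.0, A_e = A_n). φR_n = 0.75 × 450 × 1570 = 529.9 kN.
Governing: min(565.8, 785.7, 529.9) = 529.9 kN → net-section rupture.

529.9 kN (net-section rupture governs)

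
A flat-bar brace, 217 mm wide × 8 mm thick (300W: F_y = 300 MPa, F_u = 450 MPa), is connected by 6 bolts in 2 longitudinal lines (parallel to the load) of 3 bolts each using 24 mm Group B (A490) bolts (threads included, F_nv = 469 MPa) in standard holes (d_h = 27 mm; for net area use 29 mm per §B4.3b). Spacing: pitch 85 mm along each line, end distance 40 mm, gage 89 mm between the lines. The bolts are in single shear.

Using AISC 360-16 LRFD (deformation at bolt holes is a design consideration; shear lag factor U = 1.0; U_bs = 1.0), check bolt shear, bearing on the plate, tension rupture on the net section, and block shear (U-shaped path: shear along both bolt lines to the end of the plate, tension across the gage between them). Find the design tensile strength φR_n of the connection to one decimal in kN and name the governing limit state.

429.3 kN (net-section rupture governs)

Bolt shear: A_b = π(24)²/4 = 452.39 mm². φR_n = 0.75 × 469 × 452.39 × 6 × 1 = 954.8 kN.
Bearing (8 mm plate, F_u = 450 MPa): end bolts L_c = 40 − 27/2 = 26.5, R_n = min(1.2×26.5×8×450, 2.4×24×8×450) = 114.48 kN/bolt; interior L_c = 85 − 27 = 58, R_n = 207.36 kN/bolt. φR_n = 0.75 × (2×114.48 + 4×207.36) = 793.8 kN.
Tension rupture (net): A_n = (217 − 2×29)×8 = 1272 mm² (U = 1.0, A_e = A_n). φR_n = 0.75 × 450 × 1272 = 429.3 kN.
Block shear: shear path 2×[40+2×85] = 2×210 mm, A_gv = 3360, A_nv = 2×(210 − 2.5×29)×8 = 2200 mm²; tension across gage: (89 − 1×29)×8 = 480 mm². R_n = min(0.6×450×2200, 0.6×300×3360) + 1.0×450×480 = min(594, 604.8) + 216 = 810 kN. φR_n = 0.75 × 810 = 607.5 kN.
Governing: min(954.8, 793.8, 429.3, 607.5) = 429.3 kN → net-section rupture.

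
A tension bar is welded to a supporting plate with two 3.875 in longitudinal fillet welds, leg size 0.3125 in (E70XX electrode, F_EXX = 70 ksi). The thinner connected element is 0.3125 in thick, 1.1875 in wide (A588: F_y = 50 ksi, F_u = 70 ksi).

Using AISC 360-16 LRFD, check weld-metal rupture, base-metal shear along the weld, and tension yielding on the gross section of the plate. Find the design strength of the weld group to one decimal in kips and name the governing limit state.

16.7 kips (gross-section yield governs)

Weld metal: throat = 0.707×0.3125 = 0.22094 in, L = 2×3.875 = 7.75 in. φR_n = 0.75 × 0.6 × 70 × 0.22094 × 7.75 = 53.9 kips.
Base metal shear (0.3125 in plate): yield φR_n = 1.0×0.6×50×0.3125×7.75 = 72.7 kips; rupture φR_n = 0.75×0.6×70×0.3125×7.75 = 76.3 kips; take 72.7 kips (yield).
Tension yield (gross): A_g = 1.1875×0.3125 = 0.37109 in². φR_n = 0.90 × 50 × 0.37109 = 16.7 kips.
Governing: min(53.9, 72.7, 16.7) = 16.7 kips → gross-section yield.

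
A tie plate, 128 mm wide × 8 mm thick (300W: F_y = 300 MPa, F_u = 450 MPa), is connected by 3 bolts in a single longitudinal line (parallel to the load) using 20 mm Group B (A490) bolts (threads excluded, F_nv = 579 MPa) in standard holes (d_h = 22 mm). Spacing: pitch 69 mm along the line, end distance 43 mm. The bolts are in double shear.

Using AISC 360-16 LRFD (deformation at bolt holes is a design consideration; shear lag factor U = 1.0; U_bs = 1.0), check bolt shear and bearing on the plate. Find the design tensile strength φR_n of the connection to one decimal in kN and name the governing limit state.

362.9 kN (bearing governs)

Bolt shear: A_b = π(20)²/4 = 314.16 mm². φR_n = 0.75 × 579 × 314.16 × 3 × 2 = 818.5 kN.
Bearing (8 mm plate, F_u = 450 MPa): end bolts L_c = 43 − 22/2 = 32, R_n = min(1.2×32×8×450, 2.4×20×8×450) = 138.24 kN/bolt; interior L_c = 69 − 22 = 47, R_n = 172.8 kN/bolt. φR_n = 0.75 × (1×138.24 + 2×172.8) = 362.9 kN.
Governing: min(818.5, 362.9) = 362.9 kN → bearing.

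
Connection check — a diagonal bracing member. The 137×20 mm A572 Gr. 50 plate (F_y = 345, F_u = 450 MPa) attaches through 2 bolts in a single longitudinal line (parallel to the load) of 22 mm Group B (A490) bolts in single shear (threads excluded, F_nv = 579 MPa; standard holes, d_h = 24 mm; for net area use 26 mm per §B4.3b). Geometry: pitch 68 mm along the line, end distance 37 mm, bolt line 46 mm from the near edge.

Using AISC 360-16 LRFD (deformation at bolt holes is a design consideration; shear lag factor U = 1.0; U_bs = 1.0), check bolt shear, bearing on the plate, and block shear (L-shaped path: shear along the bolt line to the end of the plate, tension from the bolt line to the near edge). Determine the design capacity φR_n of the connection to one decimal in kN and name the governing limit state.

Bolt shear: A_b = π(22)²/4 = 380.13 mm². φR_n = 0.75 × 579 × 380.13 × 2 × 1 = 330.1 kN.
Bearing (20 mm plate, F_u = 450 MPa): end bolts L_c = 37 − 24/2 = 25, R_n = min(1.2×25×20×450, 2.4×22×20×450) = 270 kN/bolt; interior L_c = 68 − 24 = 44, R_n = 475.2 kN/bolt. φR_n = 0.75 × (1×270 + 1×475.2) = 558.9 kN.
Block shear: shear path 1×[37+1×68] = 1×105 mm, A_gv = 2100, A_nv = 1×(105 − 1.5×26)×20 = 1320 mm²; tension to near edge: (46 − 0.5×26)×20 = 660 mm². R_n = min(0.6×450×1320, 0.6×345×2100) + 1.0×450×660 = min(356.4, 434.7) + 297 = 653.4 kN. φR_n = 0.75 × 653.4 = 490.1 kN.
Governing: min(330.1, 558.9, 490.1) = 330.1 kN → bolt shear.

330.1 kN (bolt shear governs)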